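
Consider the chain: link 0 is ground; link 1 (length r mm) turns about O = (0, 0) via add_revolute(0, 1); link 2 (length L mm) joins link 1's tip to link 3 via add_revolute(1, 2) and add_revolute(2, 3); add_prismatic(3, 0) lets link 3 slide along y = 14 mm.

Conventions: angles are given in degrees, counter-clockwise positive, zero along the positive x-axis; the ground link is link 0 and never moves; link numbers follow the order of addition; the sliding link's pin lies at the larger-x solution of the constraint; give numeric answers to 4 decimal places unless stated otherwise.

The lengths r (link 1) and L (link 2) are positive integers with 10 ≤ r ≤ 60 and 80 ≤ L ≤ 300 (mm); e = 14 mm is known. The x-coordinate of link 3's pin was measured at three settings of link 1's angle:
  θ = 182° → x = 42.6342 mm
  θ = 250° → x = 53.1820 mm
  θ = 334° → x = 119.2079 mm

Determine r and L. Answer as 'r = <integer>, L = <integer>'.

constraint per measurement: (x − r cos θ)² + (r sin θ − e)² = L²
subtracting the θ₁ and θ₂ equations cancels the r² and L² terms:
r = (x₁² − x₂²) / (2[(x₁cos θ₁ + e sin θ₁) − (x₂cos θ₂ + e sin θ₂)]) = 42.9998 → r = 43
L² = (x₁ − r cos θ₁)² + (r sin θ₁ − e)² = 7569.0016 → L = 87.0000 → L = 87
check at θ₃=334°: x = 119.2079 (printed 119.2079) ✓

r = 43, L = 87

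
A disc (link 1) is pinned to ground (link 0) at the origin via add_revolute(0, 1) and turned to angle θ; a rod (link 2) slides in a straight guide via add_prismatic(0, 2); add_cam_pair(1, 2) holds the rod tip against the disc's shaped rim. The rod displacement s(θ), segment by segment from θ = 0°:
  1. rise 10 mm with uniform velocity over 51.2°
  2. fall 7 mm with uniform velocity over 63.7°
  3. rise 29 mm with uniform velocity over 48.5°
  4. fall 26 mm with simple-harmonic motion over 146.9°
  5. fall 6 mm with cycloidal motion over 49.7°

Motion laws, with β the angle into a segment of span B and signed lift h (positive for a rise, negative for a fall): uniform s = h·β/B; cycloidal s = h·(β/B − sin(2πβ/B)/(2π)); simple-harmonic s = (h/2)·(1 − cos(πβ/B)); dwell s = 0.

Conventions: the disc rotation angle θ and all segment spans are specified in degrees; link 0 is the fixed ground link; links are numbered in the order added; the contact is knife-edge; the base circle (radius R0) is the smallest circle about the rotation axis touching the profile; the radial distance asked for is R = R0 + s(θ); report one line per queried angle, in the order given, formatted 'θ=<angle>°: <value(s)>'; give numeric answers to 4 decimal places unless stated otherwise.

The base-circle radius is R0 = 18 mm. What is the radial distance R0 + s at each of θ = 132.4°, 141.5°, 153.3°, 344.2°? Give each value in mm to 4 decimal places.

segment 1 (0° to 51.2°, uniform, h = 10) is passed completely: s = 0.0000 + (10) = 10.0000
segment 2 (51.2° to 114.9°, uniform, h = -7) is passed completely: s = 10.0000 + (-7) = 3.0000
θ = 132.4° falls in segment 3 (114.9° to 163.4°, uniform, h = 29): β = 132.4 − 114.9 = 17.5°, B = 48.5°; Δs = 29·17.5/48.5 = 10.4639; s = 3.0000 + 10.4639 = 13.4639
θ = 141.5° falls in segment 3 (114.9° to 163.4°, uniform, h = 29): β = 141.5 − 114.9 = 26.6°, B = 48.5°; Δs = 29·26.6/48.5 = 15.9052; s = 3.0000 + 15.9052 = 18.9052
θ = 153.3° falls in segment 3 (114.9° to 163.4°, uniform, h = 29): β = 153.3 − 114.9 = 38.4°, B = 48.5°; Δs = 29·38.4/48.5 = 22.9608; s = 3.0000 + 22.9608 = 25.9608
segment 3 (114.9° to 163.4°, uniform, h = 29) is passed completely: s = 3.0000 + (29) = 32.0000
segment 4 (163.4° to 310.3°, simple-harmonic, h = -26) is passed completely: s = 32.0000 + (-26) = 6.0000
θ = 344.2° falls in segment 5 (310.3° to 360°, cycloidal, h = -6): β = 344.2 − 310.3 = 33.9°, B = 49.7°; Δs = -6·(0.6821 − sin(2π·0.6821)/(2π)) = -4.9619; s = 6.0000 − 4.9619 = 1.0381
θ=132.4°: R = R0 + s = 18 + 13.4639 = 31.4639
θ=141.5°: R = R0 + s = 18 + 18.9052 = 36.9052
θ=153.3°: R = R0 + s = 18 + 25.9608 = 43.9608
θ=344.2°: R = R0 + s = 18 + 1.0381 = 19.0381

θ=132.4°: 31.4639
θ=141.5°: 36.9052
θ=153.3°: 43.9608
θ=344.2°: 19.0381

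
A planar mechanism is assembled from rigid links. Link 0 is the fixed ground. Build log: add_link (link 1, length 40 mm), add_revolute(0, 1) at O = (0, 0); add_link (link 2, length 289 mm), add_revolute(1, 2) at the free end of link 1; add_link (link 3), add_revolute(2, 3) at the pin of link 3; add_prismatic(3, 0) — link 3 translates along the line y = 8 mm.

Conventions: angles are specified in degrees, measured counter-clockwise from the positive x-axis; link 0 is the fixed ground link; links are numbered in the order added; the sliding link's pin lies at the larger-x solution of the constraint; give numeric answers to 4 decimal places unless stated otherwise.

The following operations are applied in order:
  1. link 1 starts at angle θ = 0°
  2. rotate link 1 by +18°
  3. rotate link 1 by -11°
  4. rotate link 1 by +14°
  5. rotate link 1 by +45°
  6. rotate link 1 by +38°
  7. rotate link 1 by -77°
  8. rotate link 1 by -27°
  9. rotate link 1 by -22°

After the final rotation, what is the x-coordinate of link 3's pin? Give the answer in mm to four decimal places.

geometry: r = 40 mm, L = 289 mm, e = 8 mm; θ starts at 0°
rotate link 1 by +18°: θ ← 0° +18° = 18°
rotate link 1 by -11°: θ ← 18° -11° = 7°
rotate link 1 by +14°: θ ← 7° +14° = 21°
rotate link 1 by +45°: θ ← 21° +45° = 66°
rotate link 1 by +38°: θ ← 66° +38° = 104°
rotate link 1 by -77°: θ ← 104° -77° = 27°
rotate link 1 by -27°: θ ← 27° -27° = 0°
rotate link 1 by -22°: θ ← 0° -22° = -22°
crank pin P = (r cos θ, r sin θ) = (37.087354, -14.984264)
h = r sin θ − e = -14.984264 − 8 = -22.984264
x = r cos θ + √(L² − h²) = 37.087354 + 288.084577 = 325.171931

325.1719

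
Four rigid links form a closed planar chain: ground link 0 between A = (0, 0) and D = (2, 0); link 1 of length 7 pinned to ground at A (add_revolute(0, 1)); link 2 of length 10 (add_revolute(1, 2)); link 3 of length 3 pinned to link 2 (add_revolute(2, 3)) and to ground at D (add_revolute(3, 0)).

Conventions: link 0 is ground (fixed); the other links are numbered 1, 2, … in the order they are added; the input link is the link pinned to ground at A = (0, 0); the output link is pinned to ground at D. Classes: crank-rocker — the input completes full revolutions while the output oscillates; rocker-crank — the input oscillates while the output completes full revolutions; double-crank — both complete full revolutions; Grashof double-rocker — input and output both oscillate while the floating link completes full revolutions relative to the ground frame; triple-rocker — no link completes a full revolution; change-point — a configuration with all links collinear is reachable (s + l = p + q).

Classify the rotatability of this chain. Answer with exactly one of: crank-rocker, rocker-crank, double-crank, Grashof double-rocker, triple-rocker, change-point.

lengths: ground=2, input=7, coupler=10, output=3
sorted: s=2 (shortest), l=10 (longest), p+q=10
s + l = 12 vs p + q = 10
s + l > p + q → non-Grashof → no link fully rotates → triple-rocker

triple-rocker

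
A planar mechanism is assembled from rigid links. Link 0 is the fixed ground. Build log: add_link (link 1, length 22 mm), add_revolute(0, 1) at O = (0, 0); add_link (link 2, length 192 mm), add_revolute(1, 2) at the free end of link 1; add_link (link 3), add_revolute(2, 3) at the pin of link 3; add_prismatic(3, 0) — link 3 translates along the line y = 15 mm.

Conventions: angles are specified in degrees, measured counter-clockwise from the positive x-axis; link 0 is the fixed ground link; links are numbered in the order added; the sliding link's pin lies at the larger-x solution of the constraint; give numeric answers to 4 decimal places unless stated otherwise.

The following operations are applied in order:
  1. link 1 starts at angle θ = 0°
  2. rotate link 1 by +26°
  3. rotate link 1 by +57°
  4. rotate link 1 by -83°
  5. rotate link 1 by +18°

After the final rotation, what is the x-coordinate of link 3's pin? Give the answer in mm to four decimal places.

geometry: r = 22 mm, L = 192 mm, e = 15 mm; θ starts at 0°
rotate link 1 by +26°: θ ← 0° +26° = 26°
rotate link 1 by +57°: θ ← 26° +57° = 83°
rotate link 1 by -83°: θ ← 83° -83° = 0°
rotate link 1 by +18°: θ ← 0° +18° = 18°
crank pin P = (r cos θ, r sin θ) = (20.923243, 6.798374)
h = r sin θ − e = 6.798374 − 15 = -8.201626
x = r cos θ + √(L² − h²) = 20.923243 + 191.824746 = 212.747990

212.7480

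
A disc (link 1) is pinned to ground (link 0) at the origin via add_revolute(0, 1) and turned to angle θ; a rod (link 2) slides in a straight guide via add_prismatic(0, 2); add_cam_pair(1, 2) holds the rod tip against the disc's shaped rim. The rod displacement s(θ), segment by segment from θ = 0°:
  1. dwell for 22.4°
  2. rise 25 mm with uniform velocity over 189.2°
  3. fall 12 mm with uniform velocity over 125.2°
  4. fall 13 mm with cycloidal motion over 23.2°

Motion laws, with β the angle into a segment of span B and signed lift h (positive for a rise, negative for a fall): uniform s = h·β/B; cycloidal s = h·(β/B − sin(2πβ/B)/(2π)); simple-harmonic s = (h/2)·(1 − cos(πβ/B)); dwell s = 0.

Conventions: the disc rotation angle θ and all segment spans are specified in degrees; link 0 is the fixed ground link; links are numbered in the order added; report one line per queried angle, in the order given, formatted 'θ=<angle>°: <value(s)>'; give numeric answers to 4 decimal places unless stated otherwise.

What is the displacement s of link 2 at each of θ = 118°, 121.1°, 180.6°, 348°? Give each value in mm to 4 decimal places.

segment 1 (0° to 22.4°, dwell): s unchanged at 0.0000
θ = 118° falls in segment 2 (22.4° to 211.6°, uniform, h = 25): β = 118 − 22.4 = 95.6°, B = 189.2°; Δs = 25·95.6/189.2 = 12.6321; s = 0.0000 + 12.6321 = 12.6321
θ = 121.1° falls in segment 2 (22.4° to 211.6°, uniform, h = 25): β = 121.1 − 22.4 = 98.7°, B = 189.2°; Δs = 25·98.7/189.2 = 13.0418; s = 0.0000 + 13.0418 = 13.0418
θ = 180.6° falls in segment 2 (22.4° to 211.6°, uniform, h = 25): β = 180.6 − 22.4 = 158.2°, B = 189.2°; Δs = 25·158.2/189.2 = 20.9038; s = 0.0000 + 20.9038 = 20.9038
segment 2 (22.4° to 211.6°, uniform, h = 25) is passed completely: s = 0.0000 + (25) = 25.0000
segment 3 (211.6° to 336.8°, uniform, h = -12) is passed completely: s = 25.0000 + (-12) = 13.0000
θ = 348° falls in segment 4 (336.8° to 360°, cycloidal, h = -13): β = 348 − 336.8 = 11.2°, B = 23.2°; Δs = -13·(0.4828 − sin(2π·0.4828)/(2π)) = -6.0522; s = 13.0000 − 6.0522 = 6.9478

θ=118°: 12.6321
θ=121.1°: 13.0418
θ=180.6°: 20.9038
θ=348°: 6.9478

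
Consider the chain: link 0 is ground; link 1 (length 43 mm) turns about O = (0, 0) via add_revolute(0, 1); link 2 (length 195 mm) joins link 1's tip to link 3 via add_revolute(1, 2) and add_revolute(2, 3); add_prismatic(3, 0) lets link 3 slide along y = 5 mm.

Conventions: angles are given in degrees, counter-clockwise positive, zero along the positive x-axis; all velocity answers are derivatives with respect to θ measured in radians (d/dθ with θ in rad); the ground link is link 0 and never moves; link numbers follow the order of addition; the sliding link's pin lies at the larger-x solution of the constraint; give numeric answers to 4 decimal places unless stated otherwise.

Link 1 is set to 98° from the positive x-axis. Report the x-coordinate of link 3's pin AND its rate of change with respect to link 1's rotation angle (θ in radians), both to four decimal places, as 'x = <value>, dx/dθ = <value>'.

geometry: r = 43 mm, L = 195 mm, e = 5 mm
crank pin P = (r cos θ, r sin θ) = (-5.984443, 42.581527)
h = r sin θ − e = 42.581527 − 5 = 37.581527
x = r cos θ + √(L² − h²) = -5.984443 + 191.344268 = 185.359824
dx/dθ = −r sin θ − h·r cos θ/√(L² − h²) (θ in radians; h = 37.581527) = -41.406135

x = 185.3598, dx/dθ = -41.4061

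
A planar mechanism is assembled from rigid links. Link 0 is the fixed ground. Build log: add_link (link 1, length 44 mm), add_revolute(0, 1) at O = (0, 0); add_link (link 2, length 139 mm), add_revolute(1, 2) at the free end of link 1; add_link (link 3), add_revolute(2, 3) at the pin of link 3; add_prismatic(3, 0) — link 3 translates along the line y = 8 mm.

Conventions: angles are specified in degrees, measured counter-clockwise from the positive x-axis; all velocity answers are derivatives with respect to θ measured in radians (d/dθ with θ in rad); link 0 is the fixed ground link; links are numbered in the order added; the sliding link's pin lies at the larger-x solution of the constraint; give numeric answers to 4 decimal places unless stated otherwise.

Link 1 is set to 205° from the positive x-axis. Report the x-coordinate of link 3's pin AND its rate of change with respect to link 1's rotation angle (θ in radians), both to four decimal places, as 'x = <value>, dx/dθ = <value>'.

geometry: r = 44 mm, L = 139 mm, e = 8 mm
crank pin P = (r cos θ, r sin θ) = (-39.877543, -18.595204)
h = r sin θ − e = -18.595204 − 8 = -26.595204
x = r cos θ + √(L² − h²) = -39.877543 + 136.432017 = 96.554474
dx/dθ = −r sin θ − h·r cos θ/√(L² − h²) (θ in radians; h = -26.595204) = 10.821725

x = 96.5545, dx/dθ = 10.8217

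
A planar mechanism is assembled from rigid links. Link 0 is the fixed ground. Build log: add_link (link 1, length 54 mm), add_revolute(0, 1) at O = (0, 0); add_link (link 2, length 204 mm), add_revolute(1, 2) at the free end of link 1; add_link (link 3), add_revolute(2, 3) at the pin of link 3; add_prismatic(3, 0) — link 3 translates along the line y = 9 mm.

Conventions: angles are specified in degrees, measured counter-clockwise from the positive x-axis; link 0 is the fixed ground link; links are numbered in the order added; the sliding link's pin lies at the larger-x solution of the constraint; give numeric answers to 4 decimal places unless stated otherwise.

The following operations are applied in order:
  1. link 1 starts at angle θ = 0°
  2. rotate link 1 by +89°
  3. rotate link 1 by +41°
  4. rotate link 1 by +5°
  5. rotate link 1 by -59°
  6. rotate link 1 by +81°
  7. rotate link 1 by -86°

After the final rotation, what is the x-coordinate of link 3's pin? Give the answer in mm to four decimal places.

geometry: r = 54 mm, L = 204 mm, e = 9 mm; θ starts at 0°
rotate link 1 by +89°: θ ← 0° +89° = 89°
rotate link 1 by +41°: θ ← 89° +41° = 130°
rotate link 1 by +5°: θ ← 130° +5° = 135°
rotate link 1 by -59°: θ ← 135° -59° = 76°
rotate link 1 by +81°: θ ← 76° +81° = 157°
rotate link 1 by -86°: θ ← 157° -86° = 71°
crank pin P = (r cos θ, r sin θ) = (17.580680, 51.058003)
h = r sin θ − e = 51.058003 − 9 = 42.058003
x = r cos θ + √(L² − h²) = 17.580680 + 199.617445 = 217.198125

217.1981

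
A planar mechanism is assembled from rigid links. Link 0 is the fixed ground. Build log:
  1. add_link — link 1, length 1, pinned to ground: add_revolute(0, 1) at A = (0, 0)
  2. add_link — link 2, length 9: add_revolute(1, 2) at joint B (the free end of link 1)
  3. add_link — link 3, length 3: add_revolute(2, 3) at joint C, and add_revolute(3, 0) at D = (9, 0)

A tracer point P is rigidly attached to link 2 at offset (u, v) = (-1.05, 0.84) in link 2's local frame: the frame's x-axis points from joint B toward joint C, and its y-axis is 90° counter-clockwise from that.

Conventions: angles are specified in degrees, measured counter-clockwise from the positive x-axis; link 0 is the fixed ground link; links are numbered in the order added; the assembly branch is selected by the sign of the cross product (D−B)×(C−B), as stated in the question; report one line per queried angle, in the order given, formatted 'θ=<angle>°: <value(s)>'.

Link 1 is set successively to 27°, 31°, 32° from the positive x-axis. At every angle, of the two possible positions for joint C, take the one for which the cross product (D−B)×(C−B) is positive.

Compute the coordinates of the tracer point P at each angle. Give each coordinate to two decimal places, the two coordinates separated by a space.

A=(0,0), D=(9.00,0)
θ=27°: B = A + 1.00·(cos27°, sin27°) = (0.8910, 0.4540)
θ=27°: |BD| = 8.1217
θ=27°: circle(B,9.00) ∩ circle(D,3.00): a=8.4934, h=2.9769
θ=27°:   candidates: C₊=(9.5375,2.9514) cross=24.177; C₋=(9.2047,-2.9930) cross=-24.177
θ=27°:   branch + wants cross > 0 → take C=(9.5375,2.9514) (cross=24.177)
θ=27°: ex = (C−B)/|BC| = (0.9607,0.2775); ey = (-0.2775,0.9607)
θ=27°: P = B + -1.05·ex + 0.84·ey = (-0.3509,0.9696)
θ=31°: B = A + 1.00·(cos31°, sin31°) = (0.8572, 0.5150)
θ=31°: |BD| = 8.1591
θ=31°: circle(B,9.00) ∩ circle(D,3.00): a=8.4918, h=2.9815
θ=31°:   candidates: C₊=(9.5202,2.9545) cross=24.326; C₋=(9.1438,-2.9966) cross=-24.326
θ=31°:   branch + wants cross > 0 → take C=(9.5202,2.9545) (cross=24.326)
θ=31°: ex = (C−B)/|BC| = (0.9626,0.2711); ey = (-0.2711,0.9626)
θ=31°: P = B + -1.05·ex + 0.84·ey = (-0.3812,1.0390)
θ=32°: B = A + 1.00·(cos32°, sin32°) = (0.8480, 0.5299)
θ=32°: |BD| = 8.1692
θ=32°: circle(B,9.00) ∩ circle(D,3.00): a=8.4914, h=2.9826
θ=32°:   candidates: C₊=(9.5150,2.9555) cross=24.366; C₋=(9.1281,-2.9973) cross=-24.366
θ=32°:   branch + wants cross > 0 → take C=(9.5150,2.9555) (cross=24.366)
θ=32°: ex = (C−B)/|BC| = (0.9630,0.2695); ey = (-0.2695,0.9630)
θ=32°: P = B + -1.05·ex + 0.84·ey = (-0.3895,1.0559)

θ=27°: -0.35 0.97
θ=31°: -0.38 1.04
θ=32°: -0.39 1.06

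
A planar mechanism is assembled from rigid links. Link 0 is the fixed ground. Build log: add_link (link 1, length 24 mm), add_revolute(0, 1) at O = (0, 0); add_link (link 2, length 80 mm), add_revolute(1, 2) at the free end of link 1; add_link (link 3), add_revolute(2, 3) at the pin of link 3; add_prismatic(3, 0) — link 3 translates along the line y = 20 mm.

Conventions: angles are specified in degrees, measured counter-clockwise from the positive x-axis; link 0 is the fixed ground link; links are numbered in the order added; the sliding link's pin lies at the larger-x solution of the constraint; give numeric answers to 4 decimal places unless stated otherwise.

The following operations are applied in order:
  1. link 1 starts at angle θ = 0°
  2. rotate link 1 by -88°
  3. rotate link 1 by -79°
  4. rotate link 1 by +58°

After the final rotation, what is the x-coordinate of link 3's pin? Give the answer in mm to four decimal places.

geometry: r = 24 mm, L = 80 mm, e = 20 mm; θ starts at 0°
rotate link 1 by -88°: θ ← 0° -88° = -88°
rotate link 1 by -79°: θ ← -88° -79° = -167°
rotate link 1 by +58°: θ ← -167° +58° = -109°
crank pin P = (r cos θ, r sin θ) = (-7.813636, -22.692446)
h = r sin θ − e = -22.692446 − 20 = -42.692446
x = r cos θ + √(L² − h²) = -7.813636 + 67.656153 = 59.842518

59.8425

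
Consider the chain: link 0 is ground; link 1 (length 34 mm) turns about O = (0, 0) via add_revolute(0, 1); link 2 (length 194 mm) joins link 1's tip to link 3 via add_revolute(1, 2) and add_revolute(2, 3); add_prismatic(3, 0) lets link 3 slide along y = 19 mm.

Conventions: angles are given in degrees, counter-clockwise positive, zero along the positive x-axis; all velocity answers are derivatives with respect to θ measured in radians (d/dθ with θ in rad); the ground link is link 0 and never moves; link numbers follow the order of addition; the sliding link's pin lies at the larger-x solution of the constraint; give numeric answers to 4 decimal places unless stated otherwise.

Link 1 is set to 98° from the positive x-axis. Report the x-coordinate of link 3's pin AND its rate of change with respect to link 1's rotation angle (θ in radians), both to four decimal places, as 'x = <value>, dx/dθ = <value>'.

geometry: r = 34 mm, L = 194 mm, e = 19 mm
crank pin P = (r cos θ, r sin θ) = (-4.731885, 33.669114)
h = r sin θ − e = 33.669114 − 19 = 14.669114
x = r cos θ + √(L² − h²) = -4.731885 + 193.444610 = 188.712724
dx/dθ = −r sin θ − h·r cos θ/√(L² − h²) (θ in radians; h = 14.669114) = -33.310290

x = 188.7127, dx/dθ = -33.3103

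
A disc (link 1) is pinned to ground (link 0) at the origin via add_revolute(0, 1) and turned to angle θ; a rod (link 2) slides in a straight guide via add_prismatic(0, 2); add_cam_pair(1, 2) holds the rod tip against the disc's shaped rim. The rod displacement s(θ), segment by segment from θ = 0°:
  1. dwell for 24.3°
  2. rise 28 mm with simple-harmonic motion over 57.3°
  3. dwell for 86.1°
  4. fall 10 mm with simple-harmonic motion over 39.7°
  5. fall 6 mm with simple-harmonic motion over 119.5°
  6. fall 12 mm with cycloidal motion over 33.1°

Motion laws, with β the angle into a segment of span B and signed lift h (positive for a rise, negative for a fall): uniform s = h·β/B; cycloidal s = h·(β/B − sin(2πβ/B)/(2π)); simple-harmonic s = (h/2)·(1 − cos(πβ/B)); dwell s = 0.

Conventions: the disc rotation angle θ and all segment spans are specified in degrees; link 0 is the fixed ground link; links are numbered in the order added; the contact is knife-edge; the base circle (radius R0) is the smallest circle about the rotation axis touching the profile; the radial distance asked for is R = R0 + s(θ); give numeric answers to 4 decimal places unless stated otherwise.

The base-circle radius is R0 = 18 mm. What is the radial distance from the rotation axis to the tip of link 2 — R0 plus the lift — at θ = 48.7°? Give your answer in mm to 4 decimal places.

segment 1 (0° to 24.3°, dwell): s unchanged at 0.0000
θ = 48.7° falls in segment 2 (24.3° to 81.6°, simple-harmonic, h = 28): β = 48.7 − 24.3 = 24.4°, B = 57.3°; Δs = 28/2·(1 − cos(π·0.4258)) = 10.7672; s = 0.0000 + 10.7672 = 10.7672
R = R0 + s = 18 + 10.7672 = 28.7672

28.7672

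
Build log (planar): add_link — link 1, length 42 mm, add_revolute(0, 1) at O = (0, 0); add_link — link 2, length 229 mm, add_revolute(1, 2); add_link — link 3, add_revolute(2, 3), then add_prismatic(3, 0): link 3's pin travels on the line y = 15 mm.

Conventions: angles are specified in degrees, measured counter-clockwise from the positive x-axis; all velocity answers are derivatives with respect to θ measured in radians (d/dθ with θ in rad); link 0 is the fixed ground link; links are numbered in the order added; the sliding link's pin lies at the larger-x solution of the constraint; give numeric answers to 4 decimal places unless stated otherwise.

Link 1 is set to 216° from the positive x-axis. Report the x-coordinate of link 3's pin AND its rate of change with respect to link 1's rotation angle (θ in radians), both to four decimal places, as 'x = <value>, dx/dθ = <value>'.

geometry: r = 42 mm, L = 229 mm, e = 15 mm
crank pin P = (r cos θ, r sin θ) = (-33.978714, -24.686981)
h = r sin θ − e = -24.686981 − 15 = -39.686981
x = r cos θ + √(L² − h²) = -33.978714 + 225.534795 = 191.556081
dx/dθ = −r sin θ − h·r cos θ/√(L² − h²) (θ in radians; h = -39.686981) = 18.707803

x = 191.5561, dx/dθ = 18.7078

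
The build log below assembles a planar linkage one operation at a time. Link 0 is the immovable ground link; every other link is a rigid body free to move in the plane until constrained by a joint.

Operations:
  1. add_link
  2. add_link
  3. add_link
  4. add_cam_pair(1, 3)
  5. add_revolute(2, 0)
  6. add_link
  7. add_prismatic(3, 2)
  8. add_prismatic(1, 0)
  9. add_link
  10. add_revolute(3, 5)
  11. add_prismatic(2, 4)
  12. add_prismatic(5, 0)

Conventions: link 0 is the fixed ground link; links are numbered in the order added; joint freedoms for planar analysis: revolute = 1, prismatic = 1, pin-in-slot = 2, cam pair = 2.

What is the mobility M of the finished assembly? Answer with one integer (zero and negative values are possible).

(L,J1,J2)=(1,0,0); link0 fixed
link1: (2,0,0)
link2: (3,0,0)
link3: (4,0,0)
C 1-3 [J2]: (4,0,1)
R 2-0 [J1]: (4,1,1)
link4: (5,1,1)
P 3-2 [J1]: (5,2,1)
P 1-0 [J1]: (5,3,1)
link5: (6,3,1)
R 3-5 [J1]: (6,4,1)
P 2-4 [J1]: (6,5,1)
P 5-0 [J1]: (6,6,1)
Grübler: 3·5 − 2·6 − 1 = 2

M = 2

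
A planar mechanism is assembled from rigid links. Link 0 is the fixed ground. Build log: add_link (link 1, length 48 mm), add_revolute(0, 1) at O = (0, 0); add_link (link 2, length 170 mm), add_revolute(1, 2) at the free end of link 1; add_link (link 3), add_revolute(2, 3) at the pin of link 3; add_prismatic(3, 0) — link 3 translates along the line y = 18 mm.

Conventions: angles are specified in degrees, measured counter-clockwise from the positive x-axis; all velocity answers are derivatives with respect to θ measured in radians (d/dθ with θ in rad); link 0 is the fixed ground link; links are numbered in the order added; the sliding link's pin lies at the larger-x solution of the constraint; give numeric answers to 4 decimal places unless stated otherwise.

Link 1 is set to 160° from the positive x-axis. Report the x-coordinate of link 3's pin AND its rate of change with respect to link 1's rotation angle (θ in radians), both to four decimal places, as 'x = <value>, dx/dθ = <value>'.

geometry: r = 48 mm, L = 170 mm, e = 18 mm
crank pin P = (r cos θ, r sin θ) = (-45.105246, 16.416967)
h = r sin θ − e = 16.416967 − 18 = -1.583033
x = r cos θ + √(L² − h²) = -45.105246 + 169.992629 = 124.887383
dx/dθ = −r sin θ − h·r cos θ/√(L² − h²) (θ in radians; h = -1.583033) = -16.837003

x = 124.8874, dx/dθ = -16.8370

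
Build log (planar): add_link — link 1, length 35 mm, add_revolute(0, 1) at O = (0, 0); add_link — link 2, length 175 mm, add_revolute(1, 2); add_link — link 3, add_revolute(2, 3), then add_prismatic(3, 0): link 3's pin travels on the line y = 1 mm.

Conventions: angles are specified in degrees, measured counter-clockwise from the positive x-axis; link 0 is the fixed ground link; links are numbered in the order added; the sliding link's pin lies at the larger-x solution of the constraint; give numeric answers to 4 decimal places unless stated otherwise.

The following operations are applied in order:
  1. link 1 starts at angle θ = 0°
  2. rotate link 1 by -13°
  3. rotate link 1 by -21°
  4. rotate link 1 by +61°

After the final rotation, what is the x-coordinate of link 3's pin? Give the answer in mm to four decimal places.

geometry: r = 35 mm, L = 175 mm, e = 1 mm; θ starts at 0°
rotate link 1 by -13°: θ ← 0° -13° = -13°
rotate link 1 by -21°: θ ← -13° -21° = -34°
rotate link 1 by +61°: θ ← -34° +61° = 27°
crank pin P = (r cos θ, r sin θ) = (31.185228, 15.889667)
h = r sin θ − e = 15.889667 − 1 = 14.889667
x = r cos θ + √(L² − h²) = 31.185228 + 174.365415 = 205.550643

205.5506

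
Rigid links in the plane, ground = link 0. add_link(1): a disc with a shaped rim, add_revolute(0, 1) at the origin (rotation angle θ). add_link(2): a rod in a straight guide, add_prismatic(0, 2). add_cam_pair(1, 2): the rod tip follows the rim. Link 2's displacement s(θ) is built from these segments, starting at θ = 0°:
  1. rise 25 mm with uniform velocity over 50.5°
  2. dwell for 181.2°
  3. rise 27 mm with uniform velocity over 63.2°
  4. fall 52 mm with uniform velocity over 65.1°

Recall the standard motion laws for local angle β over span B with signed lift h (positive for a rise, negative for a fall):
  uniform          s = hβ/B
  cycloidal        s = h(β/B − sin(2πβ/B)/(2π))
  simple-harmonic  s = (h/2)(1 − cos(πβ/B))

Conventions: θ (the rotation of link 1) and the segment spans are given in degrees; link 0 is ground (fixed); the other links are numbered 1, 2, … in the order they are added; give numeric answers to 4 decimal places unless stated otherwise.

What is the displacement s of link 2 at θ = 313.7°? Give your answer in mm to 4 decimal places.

segment 1 (0° to 50.5°, uniform, h = 25) is passed completely: s = 0.0000 + (25) = 25.0000
segment 2 (50.5° to 231.7°, dwell): s unchanged at 25.0000
segment 3 (231.7° to 294.9°, uniform, h = 27) is passed completely: s = 25.0000 + (27) = 52.0000
θ = 313.7° falls in segment 4 (294.9° to 360°, uniform, h = -52): β = 313.7 − 294.9 = 18.8°, B = 65.1°; Δs = -52·18.8/65.1 = -15.0169; s = 52.0000 − 15.0169 = 36.9831

36.9831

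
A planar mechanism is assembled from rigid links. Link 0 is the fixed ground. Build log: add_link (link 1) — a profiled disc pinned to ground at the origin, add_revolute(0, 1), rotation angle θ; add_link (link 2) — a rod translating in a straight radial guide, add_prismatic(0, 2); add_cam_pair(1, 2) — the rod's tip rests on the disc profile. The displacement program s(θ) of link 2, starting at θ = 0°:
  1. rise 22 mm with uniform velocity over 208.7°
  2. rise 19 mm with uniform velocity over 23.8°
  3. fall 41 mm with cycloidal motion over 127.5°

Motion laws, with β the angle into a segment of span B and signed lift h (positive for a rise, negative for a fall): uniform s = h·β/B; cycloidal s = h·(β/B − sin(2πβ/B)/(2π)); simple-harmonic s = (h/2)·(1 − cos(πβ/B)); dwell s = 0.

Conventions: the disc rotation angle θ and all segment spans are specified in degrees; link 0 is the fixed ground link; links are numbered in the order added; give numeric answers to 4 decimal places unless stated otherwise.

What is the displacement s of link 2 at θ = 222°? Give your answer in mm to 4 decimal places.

seg 1 [0°–208.7°] uniform, h=22: full span → s += 22 → s = 22.0000
seg 2 [208.7°–232.5°] uniform, h=19: θ=222° here. β=13.3, B=23.8. 19·13.3/23.8 = 10.6176 → s = 32.6176

32.6176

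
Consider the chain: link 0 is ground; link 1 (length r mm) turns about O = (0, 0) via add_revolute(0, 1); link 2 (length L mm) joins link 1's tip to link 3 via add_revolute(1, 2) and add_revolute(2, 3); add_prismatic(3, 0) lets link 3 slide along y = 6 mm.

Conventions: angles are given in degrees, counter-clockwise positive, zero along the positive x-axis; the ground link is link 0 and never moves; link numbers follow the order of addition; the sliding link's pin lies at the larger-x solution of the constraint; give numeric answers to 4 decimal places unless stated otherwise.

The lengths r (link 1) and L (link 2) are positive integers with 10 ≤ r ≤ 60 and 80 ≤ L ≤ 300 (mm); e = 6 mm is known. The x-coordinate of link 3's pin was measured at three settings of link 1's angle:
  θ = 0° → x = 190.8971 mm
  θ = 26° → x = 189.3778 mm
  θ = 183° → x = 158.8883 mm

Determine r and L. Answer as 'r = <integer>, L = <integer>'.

constraint per measurement: (x − r cos θ)² + (r sin θ − e)² = L²
subtracting the θ₁ and θ₂ equations cancels the r² and L² terms:
r = (x₁² − x₂²) / (2[(x₁cos θ₁ + e sin θ₁) − (x₂cos θ₂ + e sin θ₂)]) = 15.9996 → r = 16
L² = (x₁ − r cos θ₁)² + (r sin θ₁ − e)² = 30624.9956 → L = 175.0000 → L = 175
check at θ₃=183°: x = 158.8883 (printed 158.8883) ✓

r = 16, L = 175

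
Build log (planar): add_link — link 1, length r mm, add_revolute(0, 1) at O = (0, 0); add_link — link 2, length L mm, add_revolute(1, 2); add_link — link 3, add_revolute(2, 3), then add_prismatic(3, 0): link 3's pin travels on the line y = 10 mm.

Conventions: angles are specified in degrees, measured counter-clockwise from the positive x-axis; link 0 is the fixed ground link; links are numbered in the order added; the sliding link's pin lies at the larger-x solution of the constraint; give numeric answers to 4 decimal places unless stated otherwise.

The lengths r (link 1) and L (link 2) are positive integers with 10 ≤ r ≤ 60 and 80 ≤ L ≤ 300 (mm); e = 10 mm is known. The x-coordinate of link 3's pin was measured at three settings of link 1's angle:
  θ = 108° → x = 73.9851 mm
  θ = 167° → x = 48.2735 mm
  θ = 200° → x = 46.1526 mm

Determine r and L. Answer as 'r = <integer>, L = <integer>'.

constraint per measurement: (x − r cos θ)² + (r sin θ − e)² = L²
subtracting the θ₁ and θ₂ equations cancels the r² and L² terms:
r = (x₁² − x₂²) / (2[(x₁cos θ₁ + e sin θ₁) − (x₂cos θ₂ + e sin θ₂)]) = 50.0000 → r = 50
L² = (x₁ − r cos θ₁)² + (r sin θ₁ − e)² = 9409.0038 → L = 97.0000 → L = 97
check at θ₃=200°: x = 46.1526 (printed 46.1526) ✓

r = 50, L = 97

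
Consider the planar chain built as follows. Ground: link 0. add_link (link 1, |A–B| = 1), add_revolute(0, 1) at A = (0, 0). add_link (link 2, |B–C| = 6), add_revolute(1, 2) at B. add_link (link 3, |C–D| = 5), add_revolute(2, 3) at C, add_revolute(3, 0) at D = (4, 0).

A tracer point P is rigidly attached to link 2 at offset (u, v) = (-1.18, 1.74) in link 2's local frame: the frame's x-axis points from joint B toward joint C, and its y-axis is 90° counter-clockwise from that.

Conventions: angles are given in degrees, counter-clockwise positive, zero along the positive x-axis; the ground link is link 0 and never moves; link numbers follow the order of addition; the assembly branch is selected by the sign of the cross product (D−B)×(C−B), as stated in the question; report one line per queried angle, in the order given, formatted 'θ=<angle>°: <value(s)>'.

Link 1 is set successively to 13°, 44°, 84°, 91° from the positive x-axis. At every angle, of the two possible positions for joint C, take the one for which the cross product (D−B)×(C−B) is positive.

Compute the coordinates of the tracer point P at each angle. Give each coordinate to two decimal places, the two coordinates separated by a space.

A=(0,0), D=(4.00,0)
θ=13°: B = A + 1.00·(cos13°, sin13°) = (0.9744, 0.2250)
θ=13°: |BD| = 3.0340
θ=13°: circle(B,6.00) ∩ circle(D,5.00): a=3.3298, h=4.9912
θ=13°:   candidates: C₊=(4.6651,4.9556) cross=15.143; C₋=(3.9249,-4.9994) cross=-15.143
θ=13°:   branch + wants cross > 0 → take C=(4.6651,4.9556) (cross=15.143)
θ=13°: ex = (C−B)/|BC| = (0.6151,0.7884); ey = (-0.7884,0.6151)
θ=13°: P = B + -1.18·ex + 1.74·ey = (-1.1233,0.3649)
θ=44°: B = A + 1.00·(cos44°, sin44°) = (0.7193, 0.6947)
θ=44°: |BD| = 3.3534
θ=44°: circle(B,6.00) ∩ circle(D,5.00): a=3.3168, h=4.9999
θ=44°:   candidates: C₊=(4.9999,4.8990) cross=16.767; C₋=(2.9285,-4.8838) cross=-16.767
θ=44°:   branch + wants cross > 0 → take C=(4.9999,4.8990) (cross=16.767)
θ=44°: ex = (C−B)/|BC| = (0.7134,0.7007); ey = (-0.7007,0.7134)
θ=44°: P = B + -1.18·ex + 1.74·ey = (-1.3418,1.1092)
θ=84°: B = A + 1.00·(cos84°, sin84°) = (0.1045, 0.9945)
θ=84°: |BD| = 4.0204
θ=84°: circle(B,6.00) ∩ circle(D,5.00): a=3.3782, h=4.9586
θ=84°:   candidates: C₊=(4.6044,4.9633) cross=19.936; C₋=(2.1512,-4.6456) cross=-19.936
θ=84°:   branch + wants cross > 0 → take C=(4.6044,4.9633) (cross=19.936)
θ=84°: ex = (C−B)/|BC| = (0.7500,0.6615); ey = (-0.6615,0.7500)
θ=84°: P = B + -1.18·ex + 1.74·ey = (-1.9314,1.5189)
θ=91°: B = A + 1.00·(cos91°, sin91°) = (-0.0175, 0.9998)
θ=91°: |BD| = 4.1400
θ=91°: circle(B,6.00) ∩ circle(D,5.00): a=3.3985, h=4.9447
θ=91°:   candidates: C₊=(4.4746,4.9774) cross=20.471; C₋=(2.0863,-4.6193) cross=-20.471
θ=91°:   branch + wants cross > 0 → take C=(4.4746,4.9774) (cross=20.471)
θ=91°: ex = (C−B)/|BC| = (0.7487,0.6629); ey = (-0.6629,0.7487)
θ=91°: P = B + -1.18·ex + 1.74·ey = (-2.0544,1.5203)

θ=13°: -1.12 0.36
θ=44°: -1.34 1.11
θ=84°: -1.93 1.52
θ=91°: -2.05 1.52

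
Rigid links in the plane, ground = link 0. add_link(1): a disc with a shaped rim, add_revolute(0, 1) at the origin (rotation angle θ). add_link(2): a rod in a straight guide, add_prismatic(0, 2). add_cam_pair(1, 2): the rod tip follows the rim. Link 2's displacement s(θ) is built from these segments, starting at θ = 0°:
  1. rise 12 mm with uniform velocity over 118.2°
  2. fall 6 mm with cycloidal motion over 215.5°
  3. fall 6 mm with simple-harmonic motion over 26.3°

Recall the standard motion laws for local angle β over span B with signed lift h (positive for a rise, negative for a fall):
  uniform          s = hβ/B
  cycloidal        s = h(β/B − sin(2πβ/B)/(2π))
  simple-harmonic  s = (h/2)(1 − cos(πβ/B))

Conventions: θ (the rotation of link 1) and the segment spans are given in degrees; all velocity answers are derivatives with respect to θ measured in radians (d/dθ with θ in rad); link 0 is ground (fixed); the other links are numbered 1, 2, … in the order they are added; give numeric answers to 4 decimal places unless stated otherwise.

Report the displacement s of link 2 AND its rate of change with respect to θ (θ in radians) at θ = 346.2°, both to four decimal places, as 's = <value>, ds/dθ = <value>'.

segment 1 (0° to 118.2°, uniform, h = 12) is passed completely: s = 0.0000 + (12) = 12.0000
segment 2 (118.2° to 333.7°, cycloidal, h = -6) is passed completely: s = 12.0000 + (-6) = 6.0000
θ = 346.2° falls in segment 3 (333.7° to 360°, simple-harmonic, h = -6): β = 346.2 − 333.7 = 12.5°, B = 26.3°; Δs = -6/2·(1 − cos(π·0.4753)) = -2.7673; s = 6.0000 − 2.7673 = 3.2327
velocity in seg [333.7°–360°] (simple-harmonic), θ in radians: β = 12.5° = 0.2182 rad, B = 26.3° = 0.4590 rad; ds/dθ = (πh/(2B)) sin(πβ/B) = (π·(-6)/(2·0.4590)) sin(π·0.4753) = -20.470460 mm/rad

s = 3.2327, ds/dθ = -20.4705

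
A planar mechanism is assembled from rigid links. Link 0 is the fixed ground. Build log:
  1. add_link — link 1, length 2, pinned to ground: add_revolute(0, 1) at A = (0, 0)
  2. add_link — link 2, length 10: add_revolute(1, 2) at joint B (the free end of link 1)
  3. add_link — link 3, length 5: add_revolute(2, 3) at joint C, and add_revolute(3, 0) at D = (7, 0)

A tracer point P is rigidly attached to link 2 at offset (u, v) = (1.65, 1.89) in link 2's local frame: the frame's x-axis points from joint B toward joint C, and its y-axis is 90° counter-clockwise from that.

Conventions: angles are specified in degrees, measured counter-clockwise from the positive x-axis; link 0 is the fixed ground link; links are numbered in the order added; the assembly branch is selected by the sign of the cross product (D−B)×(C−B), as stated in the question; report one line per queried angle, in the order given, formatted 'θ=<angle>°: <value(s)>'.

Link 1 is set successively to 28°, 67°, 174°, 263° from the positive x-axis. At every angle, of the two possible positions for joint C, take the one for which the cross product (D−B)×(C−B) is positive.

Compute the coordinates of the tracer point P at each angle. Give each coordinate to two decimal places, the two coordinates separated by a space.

A=(0,0), D=(7.00,0)
θ=28°: B = A + 2.00·(cos28°, sin28°) = (1.7659, 0.9389)
θ=28°: |BD| = 5.3177
θ=28°: circle(B,10.00) ∩ circle(D,5.00): a=9.7108, h=2.3875
θ=28°:   candidates: C₊=(11.7457,1.5743) cross=12.696; C₋=(10.9026,-3.1257) cross=-12.696
θ=28°:   branch + wants cross > 0 → take C=(11.7457,1.5743) (cross=12.696)
θ=28°: ex = (C−B)/|BC| = (0.9980,0.0635); ey = (-0.0635,0.9980)
θ=28°: P = B + 1.65·ex + 1.89·ey = (3.2925,2.9300)
θ=67°: B = A + 2.00·(cos67°, sin67°) = (0.7815, 1.8410)
θ=67°: |BD| = 6.4853
θ=67°: circle(B,10.00) ∩ circle(D,5.00): a=9.0249, h=4.3070
θ=67°:   candidates: C₊=(10.6578,3.4089) cross=27.932; C₋=(8.2125,-4.8508) cross=-27.932
θ=67°:   branch + wants cross > 0 → take C=(10.6578,3.4089) (cross=27.932)
θ=67°: ex = (C−B)/|BC| = (0.9876,0.1568); ey = (-0.1568,0.9876)
θ=67°: P = B + 1.65·ex + 1.89·ey = (2.1147,3.9663)
θ=174°: B = A + 2.00·(cos174°, sin174°) = (-1.9890, 0.2091)
θ=174°: |BD| = 8.9915
θ=174°: circle(B,10.00) ∩ circle(D,5.00): a=8.6664, h=4.9894
θ=174°:   candidates: C₊=(6.7910,4.9956) cross=44.862; C₋=(6.5590,-4.9805) cross=-44.862
θ=174°:   branch + wants cross > 0 → take C=(6.7910,4.9956) (cross=44.862)
θ=174°: ex = (C−B)/|BC| = (0.8780,0.4787); ey = (-0.4787,0.8780)
θ=174°: P = B + 1.65·ex + 1.89·ey = (-1.4450,2.6583)
θ=263°: B = A + 2.00·(cos263°, sin263°) = (-0.2437, -1.9851)
θ=263°: |BD| = 7.5108
θ=263°: circle(B,10.00) ∩ circle(D,5.00): a=8.7482, h=4.8445
θ=263°:   candidates: C₊=(6.9130,4.9992) cross=36.386; C₋=(9.4738,-4.3452) cross=-36.386
θ=263°:   branch + wants cross > 0 → take C=(6.9130,4.9992) (cross=36.386)
θ=263°: ex = (C−B)/|BC| = (0.7157,0.6984); ey = (-0.6984,0.7157)
θ=263°: P = B + 1.65·ex + 1.89·ey = (-0.3829,0.5199)

θ=28°: 3.29 2.93
θ=67°: 2.11 3.97
θ=174°: -1.45 2.66
θ=263°: -0.38 0.52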